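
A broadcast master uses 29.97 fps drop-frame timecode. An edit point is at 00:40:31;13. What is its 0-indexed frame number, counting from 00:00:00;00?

Complete 10-minute blocks: 4, each 17982 frames → 71928.
Remaining 0 whole minutes in the current block: 0 frames.
Within the current minute: 31 × 30 + 13 = 943. Total = 71928 + 0 + 943 = 72871.

72871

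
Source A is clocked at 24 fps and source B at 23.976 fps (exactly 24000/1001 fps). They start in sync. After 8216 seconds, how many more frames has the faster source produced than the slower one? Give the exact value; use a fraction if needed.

15168/77 frames

A emits 24 × 8216 = 197184 frames; B emits 24000/1001 × 8216 = 15168000/77.
Difference = 15168/77 frames (≈ 196.9870); B is behind A.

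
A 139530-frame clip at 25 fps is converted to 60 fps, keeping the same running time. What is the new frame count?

334872 frames

Frames at target rate = 139530 × (60) / (25) = 334872.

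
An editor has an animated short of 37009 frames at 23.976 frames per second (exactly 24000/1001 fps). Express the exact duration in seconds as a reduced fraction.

Running time = 37009 ÷ (24000/1001) = 37009 × 1001/24000 = 37046009/24000 s.

37046009/24000 seconds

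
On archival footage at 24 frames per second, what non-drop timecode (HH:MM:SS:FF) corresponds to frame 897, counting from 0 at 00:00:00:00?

897 ÷ 24 = 37 full seconds, remainder 9 frames.
37 s = 0 h 0 min 37 s.
Timecode: 00:00:37:09.

00:00:37:09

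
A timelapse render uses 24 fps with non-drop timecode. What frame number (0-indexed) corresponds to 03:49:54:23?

Total seconds to the label: (3 × 3600 + 49 × 60 + 54) = 13794.
Frame index = 13794 × 24 + 23 = 331079.

frame 331079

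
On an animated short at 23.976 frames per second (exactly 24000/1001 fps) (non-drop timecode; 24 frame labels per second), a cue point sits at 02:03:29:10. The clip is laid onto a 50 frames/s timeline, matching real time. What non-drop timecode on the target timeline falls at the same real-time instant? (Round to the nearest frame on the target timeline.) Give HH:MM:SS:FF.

Source frame index: (2×3600 + 3×60 + 29) × 24 + 10 = 177826.
Real time: 177826 / (24000/1001) = 89001913/12000 s.
Target frame: (89001913/12000) × (50) = 89001913/240 ≈ 370841.304 → 370841.
At 50 labels/s: frame 370841 → 02:03:36:41.

02:03:36:41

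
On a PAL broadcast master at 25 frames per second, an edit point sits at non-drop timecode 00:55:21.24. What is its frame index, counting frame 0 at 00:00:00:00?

83049

Total seconds to the label: (0 × 3600 + 55 × 60 + 21) = 3321.
Frame index = 3321 × 25 + 24 = 83049.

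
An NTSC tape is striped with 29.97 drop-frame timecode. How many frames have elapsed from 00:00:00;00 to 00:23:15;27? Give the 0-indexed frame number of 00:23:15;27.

As if non-drop at 30 labels/s: (0 × 3600 + 23 × 60 + 15) × 30 + 27 = 41877.
Minute boundaries passed: 23; those not divisible by 10: 23 − 2 = 21; dropped labels = 2 × 21 = 42.
Actual frame index = 41877 − 42 = 41835.

41835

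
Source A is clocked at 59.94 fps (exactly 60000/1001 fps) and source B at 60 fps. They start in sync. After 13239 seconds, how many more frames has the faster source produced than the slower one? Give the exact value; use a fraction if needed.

794340/1001 frames

A emits 60000/1001 × 13239 = 794340000/1001 frames; B emits 60 × 13239 = 794340.
Difference = 794340/1001 frames (≈ 793.5465); B is ahead of A.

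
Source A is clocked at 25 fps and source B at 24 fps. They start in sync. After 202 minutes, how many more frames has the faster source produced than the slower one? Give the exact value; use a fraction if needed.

202 min = 12120 s.
A emits 25 × 12120 = 303000 frames; B emits 24 × 12120 = 290880.
Difference = 12120 frames; B is behind A.

12120 frames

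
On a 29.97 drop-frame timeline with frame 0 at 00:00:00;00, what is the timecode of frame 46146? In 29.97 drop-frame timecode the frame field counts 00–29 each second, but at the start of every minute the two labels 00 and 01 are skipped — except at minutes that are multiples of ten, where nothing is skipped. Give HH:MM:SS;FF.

00:25:39;22

Each 10-minute DF block holds 10 × 60 × 30 − 9 × 2 = 17982 frames. 46146 ÷ 17982 → 2 full blocks, remainder 10182.
Within the partial block the first minute is 1800 frames and each further minute 1798, so 5 further minute boundaries passed. Total skipped labels = 18 × 2 + 2 × 5 = 46.
Non-drop label index = 46146 + 46 = 46192; at 30 labels/s that is 00:25:39:22, i.e. DF 00:25:39;22.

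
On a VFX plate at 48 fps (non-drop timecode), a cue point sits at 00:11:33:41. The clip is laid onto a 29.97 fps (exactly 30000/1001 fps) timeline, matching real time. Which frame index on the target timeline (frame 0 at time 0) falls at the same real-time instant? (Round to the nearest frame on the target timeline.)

frame 20795

Source frame index: (0×3600 + 11×60 + 33) × 48 + 41 = 33305.
Real time: 33305 / (48) = 33305/48 s.
Target frame: (33305/48) × (30000/1001) = 20815625/1001 ≈ 20794.830 → 20795.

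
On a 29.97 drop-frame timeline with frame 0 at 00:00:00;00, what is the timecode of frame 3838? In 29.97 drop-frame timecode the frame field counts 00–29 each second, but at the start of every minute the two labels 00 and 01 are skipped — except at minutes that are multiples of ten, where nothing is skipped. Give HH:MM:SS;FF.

00:02:08;02

Ten DF minutes hold 17982 frames, so frame 3838 lies in block 0 (frames 0–17981) with 3838 frames into that block.
The block's first minute is 1800 frames and the rest 1798 each; 3838 frames reaches minute 2, so 0 × 18 + 2 × 2 = 4 labels have been skipped so far.
Adding those back, label number 3838 + 4 = 3842 at 30 labels/s is 128 s + 2 f = 0 h 2 min 8 s frame 2, i.e. 00:02:08;02.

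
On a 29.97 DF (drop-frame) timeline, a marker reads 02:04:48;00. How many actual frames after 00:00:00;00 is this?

224416

Complete 10-minute blocks: 12, each 17982 frames → 215784.
Remaining 4 whole minutes in the current block: 1800 + 3 × 1798 = 7194 frames.
Within the current minute: 48 × 30 + 0 − 2 = 1438 (labels ;00/;01 skipped at this minute). Total = 215784 + 7194 + 1438 = 224416.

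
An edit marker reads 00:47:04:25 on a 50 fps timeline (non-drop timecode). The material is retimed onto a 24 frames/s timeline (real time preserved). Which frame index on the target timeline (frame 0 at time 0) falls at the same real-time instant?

frame 67788

Source frame index: (0×3600 + 47×60 + 4) × 50 + 25 = 141225.
Real time: 141225 / (50) = 5649/2 s.
Target frame: (5649/2) × (24) = 67788.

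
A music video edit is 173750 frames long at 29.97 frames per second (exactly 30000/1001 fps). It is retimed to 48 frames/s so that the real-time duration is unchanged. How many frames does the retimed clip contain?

Target frames = source frames × (target rate / source rate) = 173750 × (48)/(30000/1001) = 173750 × 1001/625 = 278278.

278278 frames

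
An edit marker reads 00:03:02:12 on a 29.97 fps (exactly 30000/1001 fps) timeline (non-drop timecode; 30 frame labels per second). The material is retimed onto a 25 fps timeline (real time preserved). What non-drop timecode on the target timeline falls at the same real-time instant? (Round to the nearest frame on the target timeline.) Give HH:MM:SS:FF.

Source frame index: (0×3600 + 3×60 + 2) × 30 + 12 = 5472.
Real time: 5472 / (30000/1001) = 114114/625 s.
Target frame: (114114/625) × (25) = 114114/25 ≈ 4564.560 → 4565.
At 25 labels/s: frame 4565 → 00:03:02:15.

00:03:02:15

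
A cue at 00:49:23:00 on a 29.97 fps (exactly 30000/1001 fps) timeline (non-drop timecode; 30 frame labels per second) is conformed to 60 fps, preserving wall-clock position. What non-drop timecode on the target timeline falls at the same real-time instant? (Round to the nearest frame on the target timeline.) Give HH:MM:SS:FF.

00:49:25:58

Source frame index: (0×3600 + 49×60 + 23) × 30 + 0 = 88890.
Real time: 88890 / (30000/1001) = 2965963/1000 s.
Target frame: (2965963/1000) × (60) = 8897889/50 ≈ 177957.780 → 177958.
At 60 labels/s: frame 177958 → 00:49:25:58.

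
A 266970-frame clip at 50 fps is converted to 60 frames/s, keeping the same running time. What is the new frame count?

Target frames = source frames × (target rate / source rate) = 266970 × (60)/(50) = 266970 × 6/5 = 320364.

320364 frames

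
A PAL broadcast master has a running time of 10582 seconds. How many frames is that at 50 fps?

Frames = 10582 × 50 = 529100.

529100 frames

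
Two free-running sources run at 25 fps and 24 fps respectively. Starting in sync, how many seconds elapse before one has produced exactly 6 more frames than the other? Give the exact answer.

The gap grows by |24 − 25| = 1 frame per second.
Time for a 6-frame gap: 6 ÷ (1) = 6 s.

6 seconds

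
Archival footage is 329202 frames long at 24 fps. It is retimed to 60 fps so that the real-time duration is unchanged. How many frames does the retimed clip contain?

Frames at target rate = 329202 × (60) / (24) = 823005.

823005 frames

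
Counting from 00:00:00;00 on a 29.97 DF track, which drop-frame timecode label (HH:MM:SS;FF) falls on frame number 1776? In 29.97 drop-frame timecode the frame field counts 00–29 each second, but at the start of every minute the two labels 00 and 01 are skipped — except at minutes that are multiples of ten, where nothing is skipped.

00:00:59;06

Ten DF minutes hold 17982 frames, so frame 1776 lies in block 0 (frames 0–17981) with 1776 frames into that block.
The block's first minute is 1800 frames and the rest 1798 each; 1776 frames reaches minute 0, so 0 × 18 + 0 × 2 = 0 labels have been skipped so far.
Adding those back, label number 1776 + 0 = 1776 at 30 labels/s is 59 s + 6 f = 0 h 0 min 59 s frame 6, i.e. 00:00:59;06.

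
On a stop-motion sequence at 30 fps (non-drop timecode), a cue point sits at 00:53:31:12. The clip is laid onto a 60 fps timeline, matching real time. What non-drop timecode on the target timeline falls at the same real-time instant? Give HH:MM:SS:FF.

00:53:31:24

Source frame index: (0×3600 + 53×60 + 31) × 30 + 12 = 96342.
Real time: 96342 / (30) = 16057/5 s.
Target frame: (16057/5) × (60) = 192684.
At 60 labels/s: frame 192684 → 00:53:31:24.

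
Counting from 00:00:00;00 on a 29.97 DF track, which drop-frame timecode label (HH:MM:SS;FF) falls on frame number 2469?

00:01:22;11

Ten DF minutes hold 17982 frames, so frame 2469 lies in block 0 (frames 0–17981) with 2469 frames into that block.
The block's first minute is 1800 frames and the rest 1798 each; 2469 frames reaches minute 1, so 0 × 18 + 1 × 2 = 2 labels have been skipped so far.
Adding those back, label number 2469 + 2 = 2471 at 30 labels/s is 82 s + 11 f = 0 h 1 min 22 s frame 11, i.e. 00:01:22;11.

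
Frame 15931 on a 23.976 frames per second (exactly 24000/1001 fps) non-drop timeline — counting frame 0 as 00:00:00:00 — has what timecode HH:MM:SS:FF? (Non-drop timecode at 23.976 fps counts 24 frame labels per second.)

00:11:03:19

15931 ÷ 24 = 663 full seconds, remainder 19 frames.
663 s = 0 h 11 min 3 s.
Timecode: 00:11:03:19.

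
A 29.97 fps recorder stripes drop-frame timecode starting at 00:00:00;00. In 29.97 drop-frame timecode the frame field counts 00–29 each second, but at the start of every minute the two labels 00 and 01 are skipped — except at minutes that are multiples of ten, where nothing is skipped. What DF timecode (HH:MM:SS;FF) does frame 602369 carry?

05:34:59;01

Each 10-minute DF block holds 10 × 60 × 30 − 9 × 2 = 17982 frames. 602369 ÷ 17982 → 33 full blocks, remainder 8963.
Within the partial block the first minute is 1800 frames and each further minute 1798, so 4 further minute boundaries passed. Total skipped labels = 18 × 33 + 2 × 4 = 602.
Non-drop label index = 602369 + 602 = 602971; at 30 labels/s that is 05:34:59:01, i.e. DF 05:34:59;01.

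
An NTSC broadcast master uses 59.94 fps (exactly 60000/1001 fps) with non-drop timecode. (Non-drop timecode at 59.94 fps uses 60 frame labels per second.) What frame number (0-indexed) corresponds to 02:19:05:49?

Total seconds to the label: (2 × 3600 + 19 × 60 + 5) = 8345.
Frame index = 8345 × 60 + 49 = 500749.

frame 500749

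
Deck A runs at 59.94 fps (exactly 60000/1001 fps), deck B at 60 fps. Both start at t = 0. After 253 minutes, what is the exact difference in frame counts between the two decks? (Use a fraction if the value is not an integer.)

253 min = 15180 s.
A emits 60000/1001 × 15180 = 82800000/91 frames; B emits 60 × 15180 = 910800.
Difference = 82800/91 frames (≈ 909.8901); B is ahead of A.

82800/91 frames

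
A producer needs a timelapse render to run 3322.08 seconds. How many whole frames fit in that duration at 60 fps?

199324 frames

Frames = 3322.08 × 60 = 996624/5 ≈ 199324.8000.
Complete frames: 199324.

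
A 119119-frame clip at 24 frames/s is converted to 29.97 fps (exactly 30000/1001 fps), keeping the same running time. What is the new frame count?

Target frames = source frames × (target rate / source rate) = 119119 × (30000/1001)/(24) = 119119 × 1250/1001 = 148750.

148750 frames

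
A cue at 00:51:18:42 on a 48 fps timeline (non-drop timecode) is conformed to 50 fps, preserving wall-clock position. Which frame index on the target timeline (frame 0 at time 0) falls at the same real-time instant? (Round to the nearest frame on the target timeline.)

frame 153944

Source frame index: (0×3600 + 51×60 + 18) × 48 + 42 = 147786.
Real time: 147786 / (48) = 24631/8 s.
Target frame: (24631/8) × (50) = 615775/4 ≈ 153943.750 → 153944.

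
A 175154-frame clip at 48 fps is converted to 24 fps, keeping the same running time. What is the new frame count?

Target frames = source frames × (target rate / source rate) = 175154 × (24)/(48) = 175154 × 1/2 = 87577.

87577 frames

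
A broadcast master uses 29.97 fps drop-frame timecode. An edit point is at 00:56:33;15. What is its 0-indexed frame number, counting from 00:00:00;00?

101703

Complete 10-minute blocks: 5, each 17982 frames → 89910.
Remaining 6 whole minutes in the current block: 1800 + 5 × 1798 = 10790 frames.
Within the current minute: 33 × 30 + 15 − 2 = 1003 (labels ;00/;01 skipped at this minute). Total = 89910 + 10790 + 1003 = 101703.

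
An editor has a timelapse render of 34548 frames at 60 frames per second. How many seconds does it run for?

575.8 seconds

Running time = 34548 / (60) = 575.8 s.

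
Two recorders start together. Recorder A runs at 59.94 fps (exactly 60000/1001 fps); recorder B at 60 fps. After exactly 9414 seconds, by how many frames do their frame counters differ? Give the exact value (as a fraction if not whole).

564840/1001 frames

A emits 60000/1001 × 9414 = 564840000/1001 frames; B emits 60 × 9414 = 564840.
Difference = 564840/1001 frames (≈ 564.2757); B is ahead of A.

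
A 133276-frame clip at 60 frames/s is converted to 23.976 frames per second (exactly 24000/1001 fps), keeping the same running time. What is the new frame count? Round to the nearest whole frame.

53257 frames

Frames at target rate = 133276 × (24000/1001) / (60) = 372800/7 ≈ 53257.143.
Nearest whole frame: 53257.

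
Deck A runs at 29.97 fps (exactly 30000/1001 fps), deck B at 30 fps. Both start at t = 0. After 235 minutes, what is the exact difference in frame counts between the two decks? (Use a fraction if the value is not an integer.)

423000/1001 frames

235 min = 14100 s.
A emits 30000/1001 × 14100 = 423000000/1001 frames; B emits 30 × 14100 = 423000.
Difference = 423000/1001 frames (≈ 422.5774); B is ahead of A.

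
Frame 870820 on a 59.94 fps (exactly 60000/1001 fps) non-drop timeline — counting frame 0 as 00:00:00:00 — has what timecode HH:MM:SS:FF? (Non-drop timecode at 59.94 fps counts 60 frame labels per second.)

870820 ÷ 60 = 14513 full seconds, remainder 40 frames.
14513 s = 4 h 1 min 53 s.
Timecode: 04:01:53:40.

04:01:53:40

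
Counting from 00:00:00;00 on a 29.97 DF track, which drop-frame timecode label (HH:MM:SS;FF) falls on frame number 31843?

Each 10-minute DF block holds 10 × 60 × 30 − 9 × 2 = 17982 frames. 31843 ÷ 17982 → 1 full block, remainder 13861.
Within the partial block the first minute is 1800 frames and each further minute 1798, so 7 further minute boundaries passed. Total skipped labels = 18 × 1 + 2 × 7 = 32.
Non-drop label index = 31843 + 32 = 31875; at 30 labels/s that is 00:17:42:15, i.e. DF 00:17:42;15.

00:17:42;15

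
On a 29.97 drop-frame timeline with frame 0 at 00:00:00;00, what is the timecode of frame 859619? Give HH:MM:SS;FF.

Each 10-minute DF block holds 10 × 60 × 30 − 9 × 2 = 17982 frames. 859619 ÷ 17982 → 47 full blocks, remainder 14465.
Within the partial block the first minute is 1800 frames and each further minute 1798, so 8 further minute boundaries passed. Total skipped labels = 18 × 47 + 2 × 8 = 862.
Non-drop label index = 859619 + 862 = 860481; at 30 labels/s that is 07:58:02:21, i.e. DF 07:58:02;21.

07:58:02;21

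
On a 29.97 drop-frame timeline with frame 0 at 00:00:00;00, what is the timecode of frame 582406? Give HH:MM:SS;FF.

05:23:52;28

Each 10-minute DF block holds 10 × 60 × 30 − 9 × 2 = 17982 frames. 582406 ÷ 17982 → 32 full blocks, remainder 6982.
Within the partial block the first minute is 1800 frames and each further minute 1798, so 3 further minute boundaries passed. Total skipped labels = 18 × 32 + 2 × 3 = 582.
Non-drop label index = 582406 + 582 = 582988; at 30 labels/s that is 05:23:52:28, i.e. DF 05:23:52;28.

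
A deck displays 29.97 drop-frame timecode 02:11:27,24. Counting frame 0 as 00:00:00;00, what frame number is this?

236398

Complete 10-minute blocks: 13, each 17982 frames → 233766.
Remaining 1 whole minute in the current block: 1800 + 0 × 1798 = 1800 frames.
Within the current minute: 27 × 30 + 24 − 2 = 832 (labels ;00/;01 skipped at this minute). Total = 233766 + 1800 + 832 = 236398.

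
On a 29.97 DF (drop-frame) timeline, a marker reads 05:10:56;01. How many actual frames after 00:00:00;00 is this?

559123

Complete 10-minute blocks: 31, each 17982 frames → 557442.
Remaining 0 whole minutes in the current block: 0 frames.
Within the current minute: 56 × 30 + 1 = 1681. Total = 557442 + 0 + 1681 = 559123.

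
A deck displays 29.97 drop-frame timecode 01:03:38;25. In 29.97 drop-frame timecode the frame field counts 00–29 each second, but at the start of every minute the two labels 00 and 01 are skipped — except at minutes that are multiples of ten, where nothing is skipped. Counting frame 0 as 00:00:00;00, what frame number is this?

114451

Complete 10-minute blocks: 6, each 17982 frames → 107892.
Remaining 3 whole minutes in the current block: 1800 + 2 × 1798 = 5396 frames.
Within the current minute: 38 × 30 + 25 − 2 = 1163 (labels ;00/;01 skipped at this minute). Total = 107892 + 5396 + 1163 = 114451.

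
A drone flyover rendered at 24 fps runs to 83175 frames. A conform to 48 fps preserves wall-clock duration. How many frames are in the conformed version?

Target frames = source frames × (target rate / source rate) = 83175 × (48)/(24) = 83175 × 2 = 166350.

166350 frames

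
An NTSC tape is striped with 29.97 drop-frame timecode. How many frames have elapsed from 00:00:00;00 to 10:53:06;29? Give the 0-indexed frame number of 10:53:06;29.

1174433

As if non-drop at 30 labels/s: (10 × 3600 + 53 × 60 + 6) × 30 + 29 = 1175609.
Minute boundaries passed: 653; those not divisible by 10: 653 − 65 = 588; dropped labels = 2 × 588 = 1176.
Actual frame index = 1175609 − 1176 = 1174433.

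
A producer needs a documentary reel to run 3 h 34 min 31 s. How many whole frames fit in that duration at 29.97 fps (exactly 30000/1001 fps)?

3 h 34 min 31 s = 12871 s.
Frames = 12871 × 30000/1001 = 386130000/1001 ≈ 385744.2557.
Complete frames: 385744.

385744 frames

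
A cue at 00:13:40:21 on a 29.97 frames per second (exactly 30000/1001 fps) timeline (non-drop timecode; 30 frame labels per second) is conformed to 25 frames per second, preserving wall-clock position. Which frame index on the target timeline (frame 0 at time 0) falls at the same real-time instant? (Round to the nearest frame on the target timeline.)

Source frame index: (0×3600 + 13×60 + 40) × 30 + 21 = 24621.
Real time: 24621 / (30000/1001) = 8215207/10000 s.
Target frame: (8215207/10000) × (25) = 8215207/400 ≈ 20538.018 → 20538.

frame 20538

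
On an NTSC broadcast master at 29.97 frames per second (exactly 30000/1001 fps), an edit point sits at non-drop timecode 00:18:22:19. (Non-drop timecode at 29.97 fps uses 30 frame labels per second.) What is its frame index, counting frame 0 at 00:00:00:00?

Total seconds to the label: (0 × 3600 + 18 × 60 + 22) = 1102.
Frame index = 1102 × 30 + 19 = 33079.

33079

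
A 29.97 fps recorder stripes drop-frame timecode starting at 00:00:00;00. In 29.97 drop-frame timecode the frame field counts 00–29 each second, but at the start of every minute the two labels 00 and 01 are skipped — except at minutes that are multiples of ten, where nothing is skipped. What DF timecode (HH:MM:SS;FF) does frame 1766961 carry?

Each 10-minute DF block holds 10 × 60 × 30 − 9 × 2 = 17982 frames. 1766961 ÷ 17982 → 98 full blocks, remainder 4725.
Within the partial block the first minute is 1800 frames and each further minute 1798, so 2 further minute boundaries passed. Total skipped labels = 18 × 98 + 2 × 2 = 1768.
Non-drop label index = 1766961 + 1768 = 1768729; at 30 labels/s that is 16:22:37:19, i.e. DF 16:22:37;19.

16:22:37;19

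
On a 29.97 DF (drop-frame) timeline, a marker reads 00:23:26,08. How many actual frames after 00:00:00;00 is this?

42146

As if non-drop at 30 labels/s: (0 × 3600 + 23 × 60 + 26) × 30 + 8 = 42188.
Minute boundaries passed: 23; those not divisible by 10: 23 − 2 = 21; dropped labels = 2 × 21 = 42.
Actual frame index = 42188 − 42 = 42146.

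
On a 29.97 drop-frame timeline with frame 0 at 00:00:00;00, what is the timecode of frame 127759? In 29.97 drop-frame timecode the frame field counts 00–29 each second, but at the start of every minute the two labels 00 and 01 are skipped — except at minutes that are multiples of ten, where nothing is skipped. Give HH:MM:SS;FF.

01:11:02;27

Each 10-minute DF block holds 10 × 60 × 30 − 9 × 2 = 17982 frames. 127759 ÷ 17982 → 7 full blocks, remainder 1885.
Within the partial block the first minute is 1800 frames and each further minute 1798, so 1 further minute boundary passed. Total skipped labels = 18 × 7 + 2 × 1 = 128.
Non-drop label index = 127759 + 128 = 127887; at 30 labels/s that is 01:11:02:27, i.e. DF 01:11:02;27.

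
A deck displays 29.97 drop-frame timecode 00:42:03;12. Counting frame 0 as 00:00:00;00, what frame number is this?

75626

Complete 10-minute blocks: 4, each 17982 frames → 71928.
Remaining 2 whole minutes in the current block: 1800 + 1 × 1798 = 3598 frames.
Within the current minute: 3 × 30 + 12 − 2 = 100 (labels ;00/;01 skipped at this minute). Total = 71928 + 3598 + 100 = 75626.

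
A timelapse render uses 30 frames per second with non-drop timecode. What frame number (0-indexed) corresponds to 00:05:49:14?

10484

Total seconds to the label: (0 × 3600 + 5 × 60 + 49) = 349.
Frame index = 349 × 30 + 14 = 10484.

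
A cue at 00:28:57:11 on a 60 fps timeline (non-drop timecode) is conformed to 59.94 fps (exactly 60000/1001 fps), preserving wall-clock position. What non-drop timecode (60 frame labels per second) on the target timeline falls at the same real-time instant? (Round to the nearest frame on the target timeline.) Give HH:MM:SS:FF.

00:28:55:27

Source frame index: (0×3600 + 28×60 + 57) × 60 + 11 = 104231.
Real time: 104231 / (60) = 104231/60 s.
Target frame: (104231/60) × (60000/1001) = 104231000/1001 ≈ 104126.873 → 104127.
At 60 labels/s: frame 104127 → 00:28:55:27.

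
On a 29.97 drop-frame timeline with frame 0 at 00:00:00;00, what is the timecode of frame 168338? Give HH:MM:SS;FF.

Ten DF minutes hold 17982 frames, so frame 168338 lies in block 9 (frames 161838–179819) with 6500 frames into that block.
The block's first minute is 1800 frames and the rest 1798 each; 6500 frames reaches minute 3, so 9 × 18 + 3 × 2 = 168 labels have been skipped so far.
Adding those back, label number 168338 + 168 = 168506 at 30 labels/s is 5616 s + 26 f = 1 h 33 min 36 s frame 26, i.e. 01:33:36;26.

01:33:36;26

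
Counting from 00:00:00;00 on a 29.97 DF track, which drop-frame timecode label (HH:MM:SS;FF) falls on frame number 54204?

00:30:08;18

Ten DF minutes hold 17982 frames, so frame 54204 lies in block 3 (frames 53946–71927) with 258 frames into that block.
The block's first minute is 1800 frames and the rest 1798 each; 258 frames reaches minute 0, so 3 × 18 + 0 × 2 = 54 labels have been skipped so far.
Adding those back, label number 54204 + 54 = 54258 at 30 labels/s is 1808 s + 18 f = 0 h 30 min 8 s frame 18, i.e. 00:30:08;18.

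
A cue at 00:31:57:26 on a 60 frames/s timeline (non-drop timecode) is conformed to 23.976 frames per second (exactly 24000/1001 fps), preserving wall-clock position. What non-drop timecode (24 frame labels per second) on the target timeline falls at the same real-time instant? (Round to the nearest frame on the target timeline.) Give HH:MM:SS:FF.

Source frame index: (0×3600 + 31×60 + 57) × 60 + 26 = 115046.
Real time: 115046 / (60) = 57523/30 s.
Target frame: (57523/30) × (24000/1001) = 46018400/1001 ≈ 45972.428 → 45972.
At 24 labels/s: frame 45972 → 00:31:55:12.

00:31:55:12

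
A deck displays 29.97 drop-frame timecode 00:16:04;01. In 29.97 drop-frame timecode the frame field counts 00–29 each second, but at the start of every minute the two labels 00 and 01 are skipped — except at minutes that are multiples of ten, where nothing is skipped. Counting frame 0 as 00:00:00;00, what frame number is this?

28891

Complete 10-minute blocks: 1, each 17982 frames → 17982.
Remaining 6 whole minutes in the current block: 1800 + 5 × 1798 = 10790 frames.
Within the current minute: 4 × 30 + 1 − 2 = 119 (labels ;00/;01 skipped at this minute). Total = 17982 + 10790 + 119 = 28891.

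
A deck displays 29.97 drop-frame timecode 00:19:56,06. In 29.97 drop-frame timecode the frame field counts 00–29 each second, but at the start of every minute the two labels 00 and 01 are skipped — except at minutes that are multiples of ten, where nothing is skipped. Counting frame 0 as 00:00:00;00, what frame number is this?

Complete 10-minute blocks: 1, each 17982 frames → 17982.
Remaining 9 whole minutes in the current block: 1800 + 8 × 1798 = 16184 frames.
Within the current minute: 56 × 30 + 6 − 2 = 1684 (labels ;00/;01 skipped at this minute). Total = 17982 + 16184 + 1684 = 35850.

35850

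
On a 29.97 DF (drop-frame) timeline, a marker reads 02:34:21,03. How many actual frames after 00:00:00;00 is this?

277555

Complete 10-minute blocks: 15, each 17982 frames → 269730.
Remaining 4 whole minutes in the current block: 1800 + 3 × 1798 = 7194 frames.
Within the current minute: 21 × 30 + 3 − 2 = 631 (labels ;00/;01 skipped at this minute). Total = 269730 + 7194 + 631 = 277555.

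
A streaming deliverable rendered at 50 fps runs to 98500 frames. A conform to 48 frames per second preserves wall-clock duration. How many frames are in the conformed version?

94560 frames

Target frames = source frames × (target rate / source rate) = 98500 × (48)/(50) = 98500 × 24/25 = 94560.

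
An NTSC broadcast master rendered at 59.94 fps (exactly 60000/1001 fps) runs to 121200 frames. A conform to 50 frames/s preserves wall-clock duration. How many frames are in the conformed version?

Target frames = source frames × (target rate / source rate) = 121200 × (50)/(60000/1001) = 121200 × 1001/1200 = 101101.

101101 frames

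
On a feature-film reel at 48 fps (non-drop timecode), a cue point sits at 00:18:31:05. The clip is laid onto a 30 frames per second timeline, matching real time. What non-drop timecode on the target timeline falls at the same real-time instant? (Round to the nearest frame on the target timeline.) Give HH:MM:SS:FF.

Source frame index: (0×3600 + 18×60 + 31) × 48 + 5 = 53333.
Real time: 53333 / (48) = 53333/48 s.
Target frame: (53333/48) × (30) = 266665/8 ≈ 33333.125 → 33333.
At 30 labels/s: frame 33333 → 00:18:31:03.

00:18:31:03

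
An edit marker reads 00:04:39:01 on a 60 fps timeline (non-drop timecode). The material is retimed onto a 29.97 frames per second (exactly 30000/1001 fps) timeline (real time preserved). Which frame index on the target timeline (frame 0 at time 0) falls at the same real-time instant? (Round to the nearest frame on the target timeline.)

Source frame index: (0×3600 + 4×60 + 39) × 60 + 1 = 16741.
Real time: 16741 / (60) = 16741/60 s.
Target frame: (16741/60) × (30000/1001) = 8370500/1001 ≈ 8362.138 → 8362.

frame 8362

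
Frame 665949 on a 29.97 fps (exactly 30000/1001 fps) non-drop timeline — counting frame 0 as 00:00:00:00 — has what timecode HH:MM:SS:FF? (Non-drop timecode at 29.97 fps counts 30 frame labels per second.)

665949 ÷ 30 = 22198 full seconds, remainder 9 frames.
22198 s = 6 h 9 min 58 s.
Timecode: 06:09:58:09.

06:09:58:09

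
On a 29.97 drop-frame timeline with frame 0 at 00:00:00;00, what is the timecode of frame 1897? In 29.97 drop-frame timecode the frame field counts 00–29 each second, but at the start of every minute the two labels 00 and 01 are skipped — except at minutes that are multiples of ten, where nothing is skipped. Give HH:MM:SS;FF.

00:01:03;09

Each 10-minute DF block holds 10 × 60 × 30 − 9 × 2 = 17982 frames. 1897 ÷ 17982 → 0 full blocks, remainder 1897.
Within the partial block the first minute is 1800 frames and each further minute 1798, so 1 further minute boundary passed. Total skipped labels = 18 × 0 + 2 × 1 = 2.
Non-drop label index = 1897 + 2 = 1899; at 30 labels/s that is 00:01:03:09, i.e. DF 00:01:03;09.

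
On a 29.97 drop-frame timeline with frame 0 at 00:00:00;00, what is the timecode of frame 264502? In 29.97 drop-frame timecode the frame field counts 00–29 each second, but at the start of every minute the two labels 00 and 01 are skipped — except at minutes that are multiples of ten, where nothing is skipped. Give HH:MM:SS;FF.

Ten DF minutes hold 17982 frames, so frame 264502 lies in block 14 (frames 251748–269729) with 12754 frames into that block.
The block's first minute is 1800 frames and the rest 1798 each; 12754 frames reaches minute 7, so 14 × 18 + 7 × 2 = 266 labels have been skipped so far.
Adding those back, label number 264502 + 266 = 264768 at 30 labels/s is 8825 s + 18 f = 2 h 27 min 5 s frame 18, i.e. 02:27:05;18.

02:27:05;18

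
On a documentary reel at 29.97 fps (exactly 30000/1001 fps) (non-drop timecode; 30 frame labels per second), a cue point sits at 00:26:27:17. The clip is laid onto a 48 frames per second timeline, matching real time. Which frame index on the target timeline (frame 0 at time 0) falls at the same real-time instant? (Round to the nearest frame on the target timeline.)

Source frame index: (0×3600 + 26×60 + 27) × 30 + 17 = 47627.
Real time: 47627 / (30000/1001) = 47674627/30000 s.
Target frame: (47674627/30000) × (48) = 47674627/625 ≈ 76279.403 → 76279.

frame 76279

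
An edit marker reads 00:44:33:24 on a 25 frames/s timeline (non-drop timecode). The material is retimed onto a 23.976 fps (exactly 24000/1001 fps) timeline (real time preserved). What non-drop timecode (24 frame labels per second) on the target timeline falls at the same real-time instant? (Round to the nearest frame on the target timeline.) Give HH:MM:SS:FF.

00:44:31:07

Source frame index: (0×3600 + 44×60 + 33) × 25 + 24 = 66849.
Real time: 66849 / (25) = 66849/25 s.
Target frame: (66849/25) × (24000/1001) = 64175040/1001 ≈ 64110.929 → 64111.
At 24 labels/s: frame 64111 → 00:44:31:07.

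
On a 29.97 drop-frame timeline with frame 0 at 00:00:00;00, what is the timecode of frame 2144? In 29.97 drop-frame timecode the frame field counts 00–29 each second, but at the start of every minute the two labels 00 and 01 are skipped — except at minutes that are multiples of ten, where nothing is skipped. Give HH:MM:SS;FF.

Ten DF minutes hold 17982 frames, so frame 2144 lies in block 0 (frames 0–17981) with 2144 frames into that block.
The block's first minute is 1800 frames and the rest 1798 each; 2144 frames reaches minute 1, so 0 × 18 + 1 × 2 = 2 labels have been skipped so far.
Adding those back, label number 2144 + 2 = 2146 at 30 labels/s is 71 s + 16 f = 0 h 1 min 11 s frame 16, i.e. 00:01:11;16.

00:01:11;16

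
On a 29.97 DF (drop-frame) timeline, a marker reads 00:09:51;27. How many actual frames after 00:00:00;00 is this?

As if non-drop at 30 labels/s: (0 × 3600 + 9 × 60 + 51) × 30 + 27 = 17757.
Minute boundaries passed: 9; those not divisible by 10: 9 − 0 = 9; dropped labels = 2 × 9 = 18.
Actual frame index = 17757 − 18 = 17739.

17739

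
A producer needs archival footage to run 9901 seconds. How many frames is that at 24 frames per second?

237624 frames

Frames = 9901 × 24 = 237624.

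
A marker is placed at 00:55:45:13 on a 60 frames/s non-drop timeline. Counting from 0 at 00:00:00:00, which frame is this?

Total seconds to the label: (0 × 3600 + 55 × 60 + 45) = 3345.
Frame index = 3345 × 60 + 13 = 200713.

200713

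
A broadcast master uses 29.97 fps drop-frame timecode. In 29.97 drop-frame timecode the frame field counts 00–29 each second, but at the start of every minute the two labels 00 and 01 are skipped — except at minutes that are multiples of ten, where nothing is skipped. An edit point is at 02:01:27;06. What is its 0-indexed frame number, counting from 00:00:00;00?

218398

As if non-drop at 30 labels/s: (2 × 3600 + 1 × 60 + 27) × 30 + 6 = 218616.
Minute boundaries passed: 121; those not divisible by 10: 121 − 12 = 109; dropped labels = 2 × 109 = 218.
Actual frame index = 218616 − 218 = 218398.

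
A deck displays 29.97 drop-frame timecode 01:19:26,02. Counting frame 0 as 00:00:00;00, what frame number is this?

As if non-drop at 30 labels/s: (1 × 3600 + 19 × 60 + 26) × 30 + 2 = 142982.
Minute boundaries passed: 79; those not divisible by 10: 79 − 7 = 72; dropped labels = 2 × 72 = 144.
Actual frame index = 142982 − 144 = 142838.

142838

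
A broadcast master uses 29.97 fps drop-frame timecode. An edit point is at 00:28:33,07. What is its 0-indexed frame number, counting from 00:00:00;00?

51345

Complete 10-minute blocks: 2, each 17982 frames → 35964.
Remaining 8 whole minutes in the current block: 1800 + 7 × 1798 = 14386 frames.
Within the current minute: 33 × 30 + 7 − 2 = 995 (labels ;00/;01 skipped at this minute). Total = 35964 + 14386 + 995 = 51345.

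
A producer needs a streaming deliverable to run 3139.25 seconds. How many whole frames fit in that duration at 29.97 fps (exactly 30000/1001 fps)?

Frames = 3139.25 × 30000/1001 = 94177500/1001 ≈ 94083.4166.
Complete frames: 94083.

94083 frames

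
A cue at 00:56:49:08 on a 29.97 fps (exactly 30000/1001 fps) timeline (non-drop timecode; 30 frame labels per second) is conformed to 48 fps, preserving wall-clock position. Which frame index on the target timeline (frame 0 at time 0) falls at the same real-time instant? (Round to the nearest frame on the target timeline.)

frame 163808

Source frame index: (0×3600 + 56×60 + 49) × 30 + 8 = 102278.
Real time: 102278 / (30000/1001) = 51190139/15000 s.
Target frame: (51190139/15000) × (48) = 102380278/625 ≈ 163808.445 → 163808.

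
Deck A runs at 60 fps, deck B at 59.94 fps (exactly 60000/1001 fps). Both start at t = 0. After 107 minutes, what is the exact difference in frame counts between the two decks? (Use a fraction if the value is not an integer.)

385200/1001 frames

107 min = 6420 s.
A emits 60 × 6420 = 385200 frames; B emits 60000/1001 × 6420 = 385200000/1001.
Difference = 385200/1001 frames (≈ 384.8152); B is behind A.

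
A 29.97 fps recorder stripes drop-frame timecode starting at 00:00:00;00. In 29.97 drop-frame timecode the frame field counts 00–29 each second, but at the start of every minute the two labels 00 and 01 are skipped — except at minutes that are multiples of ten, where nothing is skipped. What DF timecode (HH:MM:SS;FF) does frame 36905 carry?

00:20:31;11

Ten DF minutes hold 17982 frames, so frame 36905 lies in block 2 (frames 35964–53945) with 941 frames into that block.
The block's first minute is 1800 frames and the rest 1798 each; 941 frames reaches minute 0, so 2 × 18 + 0 × 2 = 36 labels have been skipped so far.
Adding those back, label number 36905 + 36 = 36941 at 30 labels/s is 1231 s + 11 f = 0 h 20 min 31 s frame 11, i.e. 00:20:31;11.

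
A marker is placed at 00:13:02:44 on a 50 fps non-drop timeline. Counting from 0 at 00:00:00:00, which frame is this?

Total seconds to the label: (0 × 3600 + 13 × 60 + 2) = 782.
Frame index = 782 × 50 + 44 = 39144.

39144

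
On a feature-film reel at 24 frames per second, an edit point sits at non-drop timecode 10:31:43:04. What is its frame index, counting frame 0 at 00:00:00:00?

frame 909676

Total seconds to the label: (10 × 3600 + 31 × 60 + 43) = 37903.
Frame index = 37903 × 24 + 4 = 909676.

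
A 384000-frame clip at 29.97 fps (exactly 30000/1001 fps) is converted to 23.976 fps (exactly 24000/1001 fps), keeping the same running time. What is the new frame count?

Target frames = source frames × (target rate / source rate) = 384000 × (24000/1001)/(30000/1001) = 384000 × 4/5 = 307200.

307200 frames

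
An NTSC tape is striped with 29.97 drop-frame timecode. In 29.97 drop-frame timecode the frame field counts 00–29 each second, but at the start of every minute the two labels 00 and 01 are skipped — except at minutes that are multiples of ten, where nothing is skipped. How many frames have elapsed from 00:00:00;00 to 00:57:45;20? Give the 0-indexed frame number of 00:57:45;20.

Complete 10-minute blocks: 5, each 17982 frames → 89910.
Remaining 7 whole minutes in the current block: 1800 + 6 × 1798 = 12588 frames.
Within the current minute: 45 × 30 + 20 − 2 = 1368 (labels ;00/;01 skipped at this minute). Total = 89910 + 12588 + 1368 = 103866.

103866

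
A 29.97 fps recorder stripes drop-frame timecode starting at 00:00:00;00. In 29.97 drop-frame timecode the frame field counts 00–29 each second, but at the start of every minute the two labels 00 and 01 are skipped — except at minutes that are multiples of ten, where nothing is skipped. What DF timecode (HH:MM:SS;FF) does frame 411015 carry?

03:48:34;07

Each 10-minute DF block holds 10 × 60 × 30 − 9 × 2 = 17982 frames. 411015 ÷ 17982 → 22 full blocks, remainder 15411.
Within the partial block the first minute is 1800 frames and each further minute 1798, so 8 further minute boundaries passed. Total skipped labels = 18 × 22 + 2 × 8 = 412.
Non-drop label index = 411015 + 412 = 411427; at 30 labels/s that is 03:48:34:07, i.e. DF 03:48:34;07.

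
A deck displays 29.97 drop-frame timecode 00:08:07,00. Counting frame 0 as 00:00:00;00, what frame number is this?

Complete 10-minute blocks: 0, each 17982 frames → 0.
Remaining 8 whole minutes in the current block: 1800 + 7 × 1798 = 14386 frames.
Within the current minute: 7 × 30 + 0 − 2 = 208 (labels ;00/;01 skipped at this minute). Total = 0 + 14386 + 208 = 14594.

14594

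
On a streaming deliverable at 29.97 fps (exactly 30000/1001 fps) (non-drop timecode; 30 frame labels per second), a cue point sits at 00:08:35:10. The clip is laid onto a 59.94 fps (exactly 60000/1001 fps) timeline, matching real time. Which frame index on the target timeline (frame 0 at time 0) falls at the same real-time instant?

Source frame index: (0×3600 + 8×60 + 35) × 30 + 10 = 15460.
Real time: 15460 / (30000/1001) = 773773/1500 s.
Target frame: (773773/1500) × (60000/1001) = 30920.

frame 30920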